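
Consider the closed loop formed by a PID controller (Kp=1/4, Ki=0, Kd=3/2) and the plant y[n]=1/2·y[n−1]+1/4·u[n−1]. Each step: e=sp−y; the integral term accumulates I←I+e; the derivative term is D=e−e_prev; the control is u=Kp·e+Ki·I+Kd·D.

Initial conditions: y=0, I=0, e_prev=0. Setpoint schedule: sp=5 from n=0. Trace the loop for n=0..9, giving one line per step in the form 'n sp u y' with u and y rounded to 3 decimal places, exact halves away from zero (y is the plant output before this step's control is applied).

0 5 8.750 0.000
1 5 -2.578 2.188
2 5 3.745 0.449
3 5 -0.108 1.161
4 5 2.023 0.554
5 5 0.711 0.782
6 5 1.428 0.569
7 5 0.981 0.641
8 5 1.222 0.566
9 5 1.069 0.588

(exact arithmetic carried between steps; '≈' marks a value shown rounded to 6 d.p. or computed from one; I and e_prev carry over from the previous line; the table rounds u and y to 3 d.p., halves away from zero)
n=0: y=0, sp=5, e=sp−y=5; I=5, D=e−e_prev=5; u=1/4·5+0·5+3/2·5=8.75; next y=1/2·0+1/4·8.75=2.1875
n=1: y=2.1875, sp=5, e=sp−y=2.8125; I=7.8125, D=e−e_prev=-2.1875; u=1/4·2.8125+0·7.8125+3/2·(-2.1875)=-2.578125; next y=1/2·2.1875+1/4·(-2.578125)≈0.449219
n=2: y≈0.449219, sp=5, e=sp−y≈4.550781; I≈12.363281, D=e−e_prev≈1.738281; u=1/4·4.550781+0·12.363281+3/2·1.738281≈3.745117; next y=1/2·0.449219+1/4·3.745117≈1.160889
n=3: y≈1.160889, sp=5, e=sp−y≈3.839111; I≈16.202393, D=e−e_prev≈-0.711670; u=1/4·3.839111+0·16.202393+3/2·(-0.711670)≈-0.107727; next y=1/2·1.160889+1/4·(-0.107727)≈0.553513
n=4: y≈0.553513, sp=5, e=sp−y≈4.446487; I≈20.648880, D=e−e_prev≈0.607376; u=1/4·4.446487+0·20.648880+3/2·0.607376≈2.022686; next y=1/2·0.553513+1/4·2.022686≈0.782428
n=5: y≈0.782428, sp=5, e=sp−y≈4.217572; I≈24.866452, D=e−e_prev≈-0.228915; u=1/4·4.217572+0·24.866452+3/2·(-0.228915)≈0.711020; next y=1/2·0.782428+1/4·0.711020≈0.568969
n=6: y≈0.568969, sp=5, e=sp−y≈4.431031; I≈29.297483, D=e−e_prev≈0.213459; u=1/4·4.431031+0·29.297483+3/2·0.213459≈1.427946; next y=1/2·0.568969+1/4·1.427946≈0.641471
n=7: y≈0.641471, sp=5, e=sp−y≈4.358529; I≈33.656012, D=e−e_prev≈-0.072502; u=1/4·4.358529+0·33.656012+3/2·(-0.072502)≈0.980879; next y=1/2·0.641471+1/4·0.980879≈0.565955
n=8: y≈0.565955, sp=5, e=sp−y≈4.434045; I≈38.090057, D=e−e_prev≈0.075516; u=1/4·4.434045+0·38.090057+3/2·0.075516≈1.221785; next y=1/2·0.565955+1/4·1.221785≈0.588424
n=9: y≈0.588424, sp=5, e=sp−y≈4.411576; I≈42.501633, D=e−e_prev≈-0.022469; u=1/4·4.411576+0·42.501633+3/2·(-0.022469)≈1.069191; next y=1/2·0.588424+1/4·1.069191≈0.561510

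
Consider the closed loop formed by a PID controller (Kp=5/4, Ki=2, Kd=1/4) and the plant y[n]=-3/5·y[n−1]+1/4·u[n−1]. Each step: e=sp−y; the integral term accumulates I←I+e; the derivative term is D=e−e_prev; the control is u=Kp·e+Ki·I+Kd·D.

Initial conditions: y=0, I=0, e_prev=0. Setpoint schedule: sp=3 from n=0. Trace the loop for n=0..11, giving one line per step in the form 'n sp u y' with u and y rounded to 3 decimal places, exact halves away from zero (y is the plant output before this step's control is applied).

(exact arithmetic carried between steps; '≈' marks a value shown rounded to 6 d.p. or computed from one; I and e_prev carry over from the previous line; the table rounds u and y to 3 d.p., halves away from zero)
n=0: y=0, sp=3, e=sp−y=3; I=3, D=e−e_prev=3; u=5/4·3+2·3+1/4·3=10.5; next y=-3/5·0+1/4·10.5=2.625
n=1: y=2.625, sp=3, e=sp−y=0.375; I=3.375, D=e−e_prev=-2.625; u=5/4·0.375+2·3.375+1/4·(-2.625)=6.5625; next y=-3/5·2.625+1/4·6.5625=0.065625
n=2: y=0.065625, sp=3, e=sp−y=2.934375; I=6.309375, D=e−e_prev=2.559375; u=5/4·2.934375+2·6.309375+1/4·2.559375≈16.926563; next y=-3/5·0.065625+1/4·16.926563≈4.192266
n=3: y≈4.192266, sp=3, e=sp−y≈-1.192266; I≈5.117109, D=e−e_prev≈-4.126641; u=5/4·(-1.192266)+2·5.117109+1/4·(-4.126641)≈7.712227; next y=-3/5·4.192266+1/4·7.712227≈-0.587303
n=4: y≈-0.587303, sp=3, e=sp−y≈3.587303; I≈8.704412, D=e−e_prev≈4.779568; u=5/4·3.587303+2·8.704412+1/4·4.779568≈23.087845; next y=-3/5·(-0.587303)+1/4·23.087845≈6.124343
n=5: y≈6.124343, sp=3, e=sp−y≈-3.124343; I≈5.580069, D=e−e_prev≈-6.711646; u=5/4·(-3.124343)+2·5.580069+1/4·(-6.711646)≈5.576799; next y=-3/5·6.124343+1/4·5.576799≈-2.280406
n=6: y≈-2.280406, sp=3, e=sp−y≈5.280406; I≈10.860475, D=e−e_prev≈8.404749; u=5/4·5.280406+2·10.860475+1/4·8.404749≈30.422645; next y=-3/5·(-2.280406)+1/4·30.422645≈8.973905
n=7: y≈8.973905, sp=3, e=sp−y≈-5.973905; I≈4.886570, D=e−e_prev≈-11.254311; u=5/4·(-5.973905)+2·4.886570+1/4·(-11.254311)≈-0.507818; next y=-3/5·8.973905+1/4·(-0.507818)≈-5.511298
n=8: y≈-5.511298, sp=3, e=sp−y≈8.511298; I≈13.397868, D=e−e_prev≈14.485203; u=5/4·8.511298+2·13.397868+1/4·14.485203≈41.056158; next y=-3/5·(-5.511298)+1/4·41.056158≈13.570818
n=9: y≈13.570818, sp=3, e=sp−y≈-10.570818; I≈2.827050, D=e−e_prev≈-19.082116; u=5/4·(-10.570818)+2·2.827050+1/4·(-19.082116)≈-12.329952; next y=-3/5·13.570818+1/4·(-12.329952)≈-11.224979
n=10: y≈-11.224979, sp=3, e=sp−y≈14.224979; I≈17.052029, D=e−e_prev≈24.795797; u=5/4·14.224979+2·17.052029+1/4·24.795797≈58.084230; next y=-3/5·(-11.224979)+1/4·58.084230≈21.256045
n=11: y≈21.256045, sp=3, e=sp−y≈-18.256045; I≈-1.204016, D=e−e_prev≈-32.481024; u=5/4·(-18.256045)+2·(-1.204016)+1/4·(-32.481024)≈-33.348344; next y=-3/5·21.256045+1/4·(-33.348344)≈-21.090713

0 3 10.500 0.000
1 3 6.563 2.625
2 3 16.927 0.066
3 3 7.712 4.192
4 3 23.088 -0.587
5 3 5.577 6.124
6 3 30.423 -2.280
7 3 -0.508 8.974
8 3 41.056 -5.511
9 3 -12.330 13.571
10 3 58.084 -11.225
11 3 -33.348 21.256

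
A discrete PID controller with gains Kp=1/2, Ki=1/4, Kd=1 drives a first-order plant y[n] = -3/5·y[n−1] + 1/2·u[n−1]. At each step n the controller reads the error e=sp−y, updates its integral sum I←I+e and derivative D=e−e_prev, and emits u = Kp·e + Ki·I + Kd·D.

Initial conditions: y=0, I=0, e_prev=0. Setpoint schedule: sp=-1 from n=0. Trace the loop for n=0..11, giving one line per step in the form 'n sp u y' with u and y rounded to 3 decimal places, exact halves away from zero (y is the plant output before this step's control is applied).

(exact arithmetic carried between steps; '≈' marks a value shown rounded to 6 d.p. or computed from one; I and e_prev carry over from the previous line; the table rounds u and y to 3 d.p., halves away from zero)
n=0: y=0, sp=-1, e=sp−y=-1; I=-1, D=e−e_prev=-1; u=1/2·(-1)+1/4·(-1)+1·(-1)=-1.75; next y=-3/5·0+1/2·(-1.75)=-0.875
n=1: y=-0.875, sp=-1, e=sp−y=-0.125; I=-1.125, D=e−e_prev=0.875; u=1/2·(-0.125)+1/4·(-1.125)+1·0.875=0.53125; next y=-3/5·(-0.875)+1/2·0.53125=0.790625
n=2: y=0.790625, sp=-1, e=sp−y=-1.790625; I=-2.915625, D=e−e_prev=-1.665625; u=1/2·(-1.790625)+1/4·(-2.915625)+1·(-1.665625)≈-3.289844; next y=-3/5·0.790625+1/2·(-3.289844)≈-2.119297
n=3: y≈-2.119297, sp=-1, e=sp−y≈1.119297; I≈-1.796328, D=e−e_prev≈2.909922; u=1/2·1.119297+1/4·(-1.796328)+1·2.909922≈3.020488; next y=-3/5·(-2.119297)+1/2·3.020488≈2.781822
n=4: y≈2.781822, sp=-1, e=sp−y≈-3.781822; I≈-5.578150, D=e−e_prev≈-4.901119; u=1/2·(-3.781822)+1/4·(-5.578150)+1·(-4.901119)≈-8.186568; next y=-3/5·2.781822+1/2·(-8.186568)≈-5.762377
n=5: y≈-5.762377, sp=-1, e=sp−y≈4.762377; I≈-0.815773, D=e−e_prev≈8.544200; u=1/2·4.762377+1/4·(-0.815773)+1·8.544200≈10.721445; next y=-3/5·(-5.762377)+1/2·10.721445≈8.818149
n=6: y≈8.818149, sp=-1, e=sp−y≈-9.818149; I≈-10.633922, D=e−e_prev≈-14.580526; u=1/2·(-9.818149)+1/4·(-10.633922)+1·(-14.580526)≈-22.148081; next y=-3/5·8.818149+1/2·(-22.148081)≈-16.364930
n=7: y≈-16.364930, sp=-1, e=sp−y≈15.364930; I≈4.731008, D=e−e_prev≈25.183079; u=1/2·15.364930+1/4·4.731008+1·25.183079≈34.048296; next y=-3/5·(-16.364930)+1/2·34.048296≈26.843106
n=8: y≈26.843106, sp=-1, e=sp−y≈-27.843106; I≈-23.112098, D=e−e_prev≈-43.208036; u=1/2·(-27.843106)+1/4·(-23.112098)+1·(-43.208036)≈-62.907613; next y=-3/5·26.843106+1/2·(-62.907613)≈-47.559670
n=9: y≈-47.559670, sp=-1, e=sp−y≈46.559670; I≈23.447572, D=e−e_prev≈74.402775; u=1/2·46.559670+1/4·23.447572+1·74.402775≈103.544503; next y=-3/5·(-47.559670)+1/2·103.544503≈80.308054
n=10: y≈80.308054, sp=-1, e=sp−y≈-81.308054; I≈-57.860482, D=e−e_prev≈-127.867723; u=1/2·(-81.308054)+1/4·(-57.860482)+1·(-127.867723)≈-182.986871; next y=-3/5·80.308054+1/2·(-182.986871)≈-139.678267
n=11: y≈-139.678267, sp=-1, e=sp−y≈138.678267; I≈80.817786, D=e−e_prev≈219.986321; u=1/2·138.678267+1/4·80.817786+1·219.986321≈309.529901; next y=-3/5·(-139.678267)+1/2·309.529901≈238.571911

0 -1 -1.750 0.000
1 -1 0.531 -0.875
2 -1 -3.290 0.791
3 -1 3.020 -2.119
4 -1 -8.187 2.782
5 -1 10.721 -5.762
6 -1 -22.148 8.818
7 -1 34.048 -16.365
8 -1 -62.908 26.843
9 -1 103.545 -47.560
10 -1 -182.987 80.308
11 -1 309.530 -139.678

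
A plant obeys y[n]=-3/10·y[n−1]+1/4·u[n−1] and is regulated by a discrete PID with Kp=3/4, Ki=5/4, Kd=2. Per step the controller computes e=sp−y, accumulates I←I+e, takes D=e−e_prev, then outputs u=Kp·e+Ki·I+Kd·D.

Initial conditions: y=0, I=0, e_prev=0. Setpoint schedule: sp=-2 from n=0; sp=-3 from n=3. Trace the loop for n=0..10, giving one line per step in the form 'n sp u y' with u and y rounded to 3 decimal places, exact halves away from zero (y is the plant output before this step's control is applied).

0 -2 -8.000 0.000
1 -2 1.500 -2.000
2 -2 -14.400 0.975
3 -3 3.301 -3.893
4 -3 -26.860 1.993
5 -3 15.894 -7.313
6 -3 -51.249 6.167
7 -3 47.572 -14.662
8 -3 -103.326 16.292
9 -3 122.510 -30.719
10 -3 -219.111 39.843

(exact arithmetic carried between steps; '≈' marks a value shown rounded to 6 d.p. or computed from one; I and e_prev carry over from the previous line; the table rounds u and y to 3 d.p., halves away from zero)
n=0: y=0, sp=-2, e=sp−y=-2; I=-2, D=e−e_prev=-2; u=3/4·(-2)+5/4·(-2)+2·(-2)=-8; next y=-3/10·0+1/4·(-8)=-2
n=1: y=-2, sp=-2, e=sp−y=0; I=-2, D=e−e_prev=2; u=3/4·0+5/4·(-2)+2·2=1.5; next y=-3/10·(-2)+1/4·1.5=0.975
n=2: y=0.975, sp=-2, e=sp−y=-2.975; I=-4.975, D=e−e_prev=-2.975; u=3/4·(-2.975)+5/4·(-4.975)+2·(-2.975)=-14.4; next y=-3/10·0.975+1/4·(-14.4)=-3.8925
n=3: y=-3.8925, sp=-3, e=sp−y=0.8925; I=-4.0825, D=e−e_prev=3.8675; u=3/4·0.8925+5/4·(-4.0825)+2·3.8675=3.30125; next y=-3/10·(-3.8925)+1/4·3.30125≈1.993063
n=4: y≈1.993063, sp=-3, e=sp−y≈-4.993063; I≈-9.075563, D=e−e_prev≈-5.885563; u=3/4·(-4.993063)+5/4·(-9.075563)+2·(-5.885563)≈-26.860375; next y=-3/10·1.993063+1/4·(-26.860375)≈-7.313013
n=5: y≈-7.313013, sp=-3, e=sp−y≈4.313013; I≈-4.76255, D=e−e_prev≈9.306075; u=3/4·4.313013+5/4·(-4.76255)+2·9.306075≈15.893722; next y=-3/10·(-7.313013)+1/4·15.893722≈6.167334
n=6: y≈6.167334, sp=-3, e=sp−y≈-9.167334; I≈-13.929884, D=e−e_prev≈-13.480347; u=3/4·(-9.167334)+5/4·(-13.929884)+2·(-13.480347)≈-51.248549; next y=-3/10·6.167334+1/4·(-51.248549)≈-14.662338
n=7: y≈-14.662338, sp=-3, e=sp−y≈11.662338; I≈-2.267547, D=e−e_prev≈20.829672; u=3/4·11.662338+5/4·(-2.267547)+2·20.829672≈47.571664; next y=-3/10·(-14.662338)+1/4·47.571664≈16.291617
n=8: y≈16.291617, sp=-3, e=sp−y≈-19.291617; I≈-21.559164, D=e−e_prev≈-30.953955; u=3/4·(-19.291617)+5/4·(-21.559164)+2·(-30.953955)≈-103.325577; next y=-3/10·16.291617+1/4·(-103.325577)≈-30.718879
n=9: y≈-30.718879, sp=-3, e=sp−y≈27.718879; I≈6.159716, D=e−e_prev≈47.010497; u=3/4·27.718879+5/4·6.159716+2·47.010497≈122.509797; next y=-3/10·(-30.718879)+1/4·122.509797≈39.843113
n=10: y≈39.843113, sp=-3, e=sp−y≈-42.843113; I≈-36.683398, D=e−e_prev≈-70.561993; u=3/4·(-42.843113)+5/4·(-36.683398)+2·(-70.561993)≈-219.110567; next y=-3/10·39.843113+1/4·(-219.110567)≈-66.730576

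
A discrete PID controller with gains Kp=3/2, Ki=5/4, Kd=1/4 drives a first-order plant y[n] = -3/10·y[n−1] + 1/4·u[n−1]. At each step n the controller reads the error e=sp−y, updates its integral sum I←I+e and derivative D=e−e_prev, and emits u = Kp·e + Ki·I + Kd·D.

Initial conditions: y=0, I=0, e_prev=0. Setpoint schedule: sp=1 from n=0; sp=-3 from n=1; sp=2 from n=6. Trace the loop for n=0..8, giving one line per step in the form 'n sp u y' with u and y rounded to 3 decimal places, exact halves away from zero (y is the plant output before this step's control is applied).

(exact arithmetic carried between steps; '≈' marks a value shown rounded to 6 d.p. or computed from one; I and e_prev carry over from the previous line; the table rounds u and y to 3 d.p., halves away from zero)
n=0: y=0, sp=1, e=sp−y=1; I=1, D=e−e_prev=1; u=3/2·1+5/4·1+1/4·1=3; next y=-3/10·0+1/4·3=0.75
n=1: y=0.75, sp=-3, e=sp−y=-3.75; I=-2.75, D=e−e_prev=-4.75; u=3/2·(-3.75)+5/4·(-2.75)+1/4·(-4.75)=-10.25; next y=-3/10·0.75+1/4·(-10.25)=-2.7875
n=2: y=-2.7875, sp=-3, e=sp−y=-0.2125; I=-2.9625, D=e−e_prev=3.5375; u=3/2·(-0.2125)+5/4·(-2.9625)+1/4·3.5375=-3.1375; next y=-3/10·(-2.7875)+1/4·(-3.1375)=0.051875
n=3: y=0.051875, sp=-3, e=sp−y=-3.051875; I=-6.014375, D=e−e_prev=-2.839375; u=3/2·(-3.051875)+5/4·(-6.014375)+1/4·(-2.839375)=-12.805625; next y=-3/10·0.051875+1/4·(-12.805625)≈-3.216969
n=4: y≈-3.216969, sp=-3, e=sp−y≈0.216969; I≈-5.797406, D=e−e_prev≈3.268844; u=3/2·0.216969+5/4·(-5.797406)+1/4·3.268844≈-6.104094; next y=-3/10·(-3.216969)+1/4·(-6.104094)≈-0.560933
n=5: y≈-0.560933, sp=-3, e=sp−y≈-2.439067; I≈-8.236473, D=e−e_prev≈-2.656036; u=3/2·(-2.439067)+5/4·(-8.236473)+1/4·(-2.656036)≈-14.618202; next y=-3/10·(-0.560933)+1/4·(-14.618202)≈-3.486271
n=6: y≈-3.486271, sp=2, e=sp−y≈5.486271; I≈-2.750203, D=e−e_prev≈7.925338; u=3/2·5.486271+5/4·(-2.750203)+1/4·7.925338≈6.772987; next y=-3/10·(-3.486271)+1/4·6.772987≈2.739128
n=7: y≈2.739128, sp=2, e=sp−y≈-0.739128; I≈-3.489331, D=e−e_prev≈-6.225398; u=3/2·(-0.739128)+5/4·(-3.489331)+1/4·(-6.225398)≈-7.026705; next y=-3/10·2.739128+1/4·(-7.026705)≈-2.578415
n=8: y≈-2.578415, sp=2, e=sp−y≈4.578415; I≈1.089084, D=e−e_prev≈5.317542; u=3/2·4.578415+5/4·1.089084+1/4·5.317542≈9.558362; next y=-3/10·(-2.578415)+1/4·9.558362≈3.163115

0 1 3.000 0.000
1 -3 -10.250 0.750
2 -3 -3.138 -2.788
3 -3 -12.806 0.052
4 -3 -6.104 -3.217
5 -3 -14.618 -0.561
6 2 6.773 -3.486
7 2 -7.027 2.739
8 2 9.558 -2.578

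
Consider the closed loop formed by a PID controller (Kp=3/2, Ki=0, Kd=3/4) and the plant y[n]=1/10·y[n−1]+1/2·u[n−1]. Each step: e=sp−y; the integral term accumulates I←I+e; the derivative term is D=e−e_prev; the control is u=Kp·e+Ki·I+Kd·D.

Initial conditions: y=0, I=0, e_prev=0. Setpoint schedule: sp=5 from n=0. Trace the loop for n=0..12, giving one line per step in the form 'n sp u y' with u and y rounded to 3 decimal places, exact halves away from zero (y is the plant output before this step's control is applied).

0 5 11.250 0.000
1 5 -5.156 5.625
2 5 16.254 -2.016
3 5 -11.844 7.925
4 5 24.985 -5.129
5 5 -23.301 11.980
6 5 40.003 -10.453
7 5 -42.991 18.956
8 5 65.817 -19.600
9 5 -76.834 30.949
10 5 110.187 -35.322
11 5 -135.004 51.561
12 5 186.449 -62.346

(exact arithmetic carried between steps; '≈' marks a value shown rounded to 6 d.p. or computed from one; I and e_prev carry over from the previous line; the table rounds u and y to 3 d.p., halves away from zero)
n=0: y=0, sp=5, e=sp−y=5; I=5, D=e−e_prev=5; u=3/2·5+0·5+3/4·5=11.25; next y=1/10·0+1/2·11.25=5.625
n=1: y=5.625, sp=5, e=sp−y=-0.625; I=4.375, D=e−e_prev=-5.625; u=3/2·(-0.625)+0·4.375+3/4·(-5.625)=-5.15625; next y=1/10·5.625+1/2·(-5.15625)=-2.015625
n=2: y=-2.015625, sp=5, e=sp−y=7.015625; I=11.390625, D=e−e_prev=7.640625; u=3/2·7.015625+0·11.390625+3/4·7.640625≈16.253906; next y=1/10·(-2.015625)+1/2·16.253906≈7.925391
n=3: y≈7.925391, sp=5, e=sp−y≈-2.925391; I≈8.465234, D=e−e_prev≈-9.941016; u=3/2·(-2.925391)+0·8.465234+3/4·(-9.941016)≈-11.843848; next y=1/10·7.925391+1/2·(-11.843848)≈-5.129385
n=4: y≈-5.129385, sp=5, e=sp−y≈10.129385; I≈18.594619, D=e−e_prev≈13.054775; u=3/2·10.129385+0·18.594619+3/4·13.054775≈24.985159; next y=1/10·(-5.129385)+1/2·24.985159≈11.979641
n=5: y≈11.979641, sp=5, e=sp−y≈-6.979641; I≈11.614978, D=e−e_prev≈-17.109026; u=3/2·(-6.979641)+0·11.614978+3/4·(-17.109026)≈-23.301231; next y=1/10·11.979641+1/2·(-23.301231)≈-10.452651
n=6: y≈-10.452651, sp=5, e=sp−y≈15.452651; I≈27.067629, D=e−e_prev≈22.432292; u=3/2·15.452651+0·27.067629+3/4·22.432292≈40.003196; next y=1/10·(-10.452651)+1/2·40.003196≈18.956333
n=7: y≈18.956333, sp=5, e=sp−y≈-13.956333; I≈13.111297, D=e−e_prev≈-29.408984; u=3/2·(-13.956333)+0·13.111297+3/4·(-29.408984)≈-42.991237; next y=1/10·18.956333+1/2·(-42.991237)≈-19.599985
n=8: y≈-19.599985, sp=5, e=sp−y≈24.599985; I≈37.711282, D=e−e_prev≈38.556318; u=3/2·24.599985+0·37.711282+3/4·38.556318≈65.817217; next y=1/10·(-19.599985)+1/2·65.817217≈30.948610
n=9: y≈30.948610, sp=5, e=sp−y≈-25.948610; I≈11.762672, D=e−e_prev≈-50.548595; u=3/2·(-25.948610)+0·11.762672+3/4·(-50.548595)≈-76.834361; next y=1/10·30.948610+1/2·(-76.834361)≈-35.322319
n=10: y≈-35.322319, sp=5, e=sp−y≈40.322319; I≈52.084992, D=e−e_prev≈66.270929; u=3/2·40.322319+0·52.084992+3/4·66.270929≈110.186676; next y=1/10·(-35.322319)+1/2·110.186676≈51.561106
n=11: y≈51.561106, sp=5, e=sp−y≈-46.561106; I≈5.523886, D=e−e_prev≈-86.883426; u=3/2·(-46.561106)+0·5.523886+3/4·(-86.883426)≈-135.004228; next y=1/10·51.561106+1/2·(-135.004228)≈-62.346004
n=12: y≈-62.346004, sp=5, e=sp−y≈67.346004; I≈72.869889, D=e−e_prev≈113.907110; u=3/2·67.346004+0·72.869889+3/4·113.907110≈186.449337; next y=1/10·(-62.346004)+1/2·186.449337≈86.990068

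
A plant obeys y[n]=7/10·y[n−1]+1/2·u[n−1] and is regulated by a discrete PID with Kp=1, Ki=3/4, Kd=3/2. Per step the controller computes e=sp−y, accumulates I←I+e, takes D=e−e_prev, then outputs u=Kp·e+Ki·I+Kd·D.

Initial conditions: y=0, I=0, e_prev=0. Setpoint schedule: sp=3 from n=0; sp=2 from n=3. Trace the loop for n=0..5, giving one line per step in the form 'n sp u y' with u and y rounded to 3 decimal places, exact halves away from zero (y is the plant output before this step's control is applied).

0 3 9.750 0.000
1 3 -8.344 4.875
2 3 15.874 -0.759
3 2 -19.544 7.406
4 2 29.129 -4.588
5 2 -35.728 11.353

(exact arithmetic carried between steps; '≈' marks a value shown rounded to 6 d.p. or computed from one; I and e_prev carry over from the previous line; the table rounds u and y to 3 d.p., halves away from zero)
n=0: y=0, sp=3, e=sp−y=3; I=3, D=e−e_prev=3; u=1·3+3/4·3+3/2·3=9.75; next y=7/10·0+1/2·9.75=4.875
n=1: y=4.875, sp=3, e=sp−y=-1.875; I=1.125, D=e−e_prev=-4.875; u=1·(-1.875)+3/4·1.125+3/2·(-4.875)=-8.34375; next y=7/10·4.875+1/2·(-8.34375)=-0.759375
n=2: y=-0.759375, sp=3, e=sp−y=3.759375; I=4.884375, D=e−e_prev=5.634375; u=1·3.759375+3/4·4.884375+3/2·5.634375≈15.874219; next y=7/10·(-0.759375)+1/2·15.874219≈7.405547
n=3: y≈7.405547, sp=2, e=sp−y≈-5.405547; I≈-0.521172, D=e−e_prev≈-9.164922; u=1·(-5.405547)+3/4·(-0.521172)+3/2·(-9.164922)≈-19.543809; next y=7/10·7.405547+1/2·(-19.543809)≈-4.588021
n=4: y≈-4.588021, sp=2, e=sp−y≈6.588021; I≈6.066850, D=e−e_prev≈11.993568; u=1·6.588021+3/4·6.066850+3/2·11.993568≈29.128511; next y=7/10·(-4.588021)+1/2·29.128511≈11.352641
n=5: y≈11.352641, sp=2, e=sp−y≈-9.352641; I≈-3.285791, D=e−e_prev≈-15.940662; u=1·(-9.352641)+3/4·(-3.285791)+3/2·(-15.940662)≈-35.727977; next y=7/10·11.352641+1/2·(-35.727977)≈-9.917140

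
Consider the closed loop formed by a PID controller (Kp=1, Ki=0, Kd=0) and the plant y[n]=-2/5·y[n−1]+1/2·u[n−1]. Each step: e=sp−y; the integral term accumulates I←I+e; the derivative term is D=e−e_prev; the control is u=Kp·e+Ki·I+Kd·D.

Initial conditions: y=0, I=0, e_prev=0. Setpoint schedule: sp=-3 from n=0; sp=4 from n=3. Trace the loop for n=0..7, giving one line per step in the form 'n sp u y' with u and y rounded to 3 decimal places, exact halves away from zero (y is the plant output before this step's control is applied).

0 -3 -3.000 0.000
1 -3 -1.500 -1.500
2 -3 -2.850 -0.150
3 4 5.365 -1.365
4 4 0.772 3.229
5 4 4.906 -0.906
6 4 1.185 2.815
7 4 4.534 -0.534

(exact arithmetic carried between steps; '≈' marks a value shown rounded to 6 d.p. or computed from one; I and e_prev carry over from the previous line; the table rounds u and y to 3 d.p., halves away from zero)
n=0: y=0, sp=-3, e=sp−y=-3; I=-3, D=e−e_prev=-3; u=1·(-3)+0·(-3)+0·(-3)=-3; next y=-2/5·0+1/2·(-3)=-1.5
n=1: y=-1.5, sp=-3, e=sp−y=-1.5; I=-4.5, D=e−e_prev=1.5; u=1·(-1.5)+0·(-4.5)+0·1.5=-1.5; next y=-2/5·(-1.5)+1/2·(-1.5)=-0.15
n=2: y=-0.15, sp=-3, e=sp−y=-2.85; I=-7.35, D=e−e_prev=-1.35; u=1·(-2.85)+0·(-7.35)+0·(-1.35)=-2.85; next y=-2/5·(-0.15)+1/2·(-2.85)=-1.365
n=3: y=-1.365, sp=4, e=sp−y=5.365; I=-1.985, D=e−e_prev=8.215; u=1·5.365+0·(-1.985)+0·8.215=5.365; next y=-2/5·(-1.365)+1/2·5.365=3.2285
n=4: y=3.2285, sp=4, e=sp−y=0.7715; I=-1.2135, D=e−e_prev=-4.5935; u=1·0.7715+0·(-1.2135)+0·(-4.5935)=0.7715; next y=-2/5·3.2285+1/2·0.7715=-0.90565
n=5: y=-0.90565, sp=4, e=sp−y=4.90565; I=3.69215, D=e−e_prev=4.13415; u=1·4.90565+0·3.69215+0·4.13415=4.90565; next y=-2/5·(-0.90565)+1/2·4.90565=2.815085
n=6: y=2.815085, sp=4, e=sp−y=1.184915; I=4.877065, D=e−e_prev=-3.720735; u=1·1.184915+0·4.877065+0·(-3.720735)=1.184915; next y=-2/5·2.815085+1/2·1.184915≈-0.533577
n=7: y≈-0.533577, sp=4, e=sp−y≈4.533577; I≈9.410642, D=e−e_prev≈3.348662; u=1·4.533577+0·9.410642+0·3.348662≈4.533577; next y=-2/5·(-0.533577)+1/2·4.533577≈2.480219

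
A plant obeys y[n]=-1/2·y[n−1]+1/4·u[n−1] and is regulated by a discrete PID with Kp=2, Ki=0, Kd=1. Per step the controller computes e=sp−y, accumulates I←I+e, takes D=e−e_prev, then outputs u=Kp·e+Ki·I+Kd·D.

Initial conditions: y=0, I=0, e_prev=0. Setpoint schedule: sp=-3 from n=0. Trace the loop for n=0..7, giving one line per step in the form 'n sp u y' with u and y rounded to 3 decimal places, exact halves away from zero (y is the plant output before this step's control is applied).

(exact arithmetic carried between steps; '≈' marks a value shown rounded to 6 d.p. or computed from one; I and e_prev carry over from the previous line; the table rounds u and y to 3 d.p., halves away from zero)
n=0: y=0, sp=-3, e=sp−y=-3; I=-3, D=e−e_prev=-3; u=2·(-3)+0·(-3)+1·(-3)=-9; next y=-1/2·0+1/4·(-9)=-2.25
n=1: y=-2.25, sp=-3, e=sp−y=-0.75; I=-3.75, D=e−e_prev=2.25; u=2·(-0.75)+0·(-3.75)+1·2.25=0.75; next y=-1/2·(-2.25)+1/4·0.75=1.3125
n=2: y=1.3125, sp=-3, e=sp−y=-4.3125; I=-8.0625, D=e−e_prev=-3.5625; u=2·(-4.3125)+0·(-8.0625)+1·(-3.5625)=-12.1875; next y=-1/2·1.3125+1/4·(-12.1875)=-3.703125
n=3: y=-3.703125, sp=-3, e=sp−y=0.703125; I=-7.359375, D=e−e_prev=5.015625; u=2·0.703125+0·(-7.359375)+1·5.015625=6.421875; next y=-1/2·(-3.703125)+1/4·6.421875≈3.457031
n=4: y≈3.457031, sp=-3, e=sp−y≈-6.457031; I≈-13.816406, D=e−e_prev≈-7.160156; u=2·(-6.457031)+0·(-13.816406)+1·(-7.160156)≈-20.074219; next y=-1/2·3.457031+1/4·(-20.074219)≈-6.747070
n=5: y≈-6.747070, sp=-3, e=sp−y≈3.747070; I≈-10.069336, D=e−e_prev≈10.204102; u=2·3.747070+0·(-10.069336)+1·10.204102≈17.698242; next y=-1/2·(-6.747070)+1/4·17.698242≈7.798096
n=6: y≈7.798096, sp=-3, e=sp−y≈-10.798096; I≈-20.867432, D=e−e_prev≈-14.545166; u=2·(-10.798096)+0·(-20.867432)+1·(-14.545166)≈-36.141357; next y=-1/2·7.798096+1/4·(-36.141357)≈-12.934387
n=7: y≈-12.934387, sp=-3, e=sp−y≈9.934387; I≈-10.933044, D=e−e_prev≈20.732483; u=2·9.934387+0·(-10.933044)+1·20.732483≈40.601257; next y=-1/2·(-12.934387)+1/4·40.601257≈16.617508

0 -3 -9.000 0.000
1 -3 0.750 -2.250
2 -3 -12.188 1.313
3 -3 6.422 -3.703
4 -3 -20.074 3.457
5 -3 17.698 -6.747
6 -3 -36.141 7.798
7 -3 40.601 -12.934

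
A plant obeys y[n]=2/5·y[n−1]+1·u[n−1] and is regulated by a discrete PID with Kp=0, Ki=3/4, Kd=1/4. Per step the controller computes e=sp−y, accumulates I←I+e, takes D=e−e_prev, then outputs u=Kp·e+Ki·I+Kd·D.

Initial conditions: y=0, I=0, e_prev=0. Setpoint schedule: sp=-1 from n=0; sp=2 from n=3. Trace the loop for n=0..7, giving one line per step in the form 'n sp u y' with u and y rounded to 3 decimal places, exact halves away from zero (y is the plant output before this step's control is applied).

(exact arithmetic carried between steps; '≈' marks a value shown rounded to 6 d.p. or computed from one; I and e_prev carry over from the previous line; the table rounds u and y to 3 d.p., halves away from zero)
n=0: y=0, sp=-1, e=sp−y=-1; I=-1, D=e−e_prev=-1; u=0·(-1)+3/4·(-1)+1/4·(-1)=-1; next y=2/5·0+1·(-1)=-1
n=1: y=-1, sp=-1, e=sp−y=0; I=-1, D=e−e_prev=1; u=0·0+3/4·(-1)+1/4·1=-0.5; next y=2/5·(-1)+1·(-0.5)=-0.9
n=2: y=-0.9, sp=-1, e=sp−y=-0.1; I=-1.1, D=e−e_prev=-0.1; u=0·(-0.1)+3/4·(-1.1)+1/4·(-0.1)=-0.85; next y=2/5·(-0.9)+1·(-0.85)=-1.21
n=3: y=-1.21, sp=2, e=sp−y=3.21; I=2.11, D=e−e_prev=3.31; u=0·3.21+3/4·2.11+1/4·3.31=2.41; next y=2/5·(-1.21)+1·2.41=1.926
n=4: y=1.926, sp=2, e=sp−y=0.074; I=2.184, D=e−e_prev=-3.136; u=0·0.074+3/4·2.184+1/4·(-3.136)=0.854; next y=2/5·1.926+1·0.854=1.6244
n=5: y=1.6244, sp=2, e=sp−y=0.3756; I=2.5596, D=e−e_prev=0.3016; u=0·0.3756+3/4·2.5596+1/4·0.3016=1.9951; next y=2/5·1.6244+1·1.9951=2.64486
n=6: y=2.64486, sp=2, e=sp−y=-0.64486; I=1.91474, D=e−e_prev=-1.02046; u=0·(-0.64486)+3/4·1.91474+1/4·(-1.02046)=1.18094; next y=2/5·2.64486+1·1.18094=2.238884
n=7: y=2.238884, sp=2, e=sp−y=-0.238884; I=1.675856, D=e−e_prev=0.405976; u=0·(-0.238884)+3/4·1.675856+1/4·0.405976=1.358386; next y=2/5·2.238884+1·1.358386≈2.253940

0 -1 -1.000 0.000
1 -1 -0.500 -1.000
2 -1 -0.850 -0.900
3 2 2.410 -1.210
4 2 0.854 1.926
5 2 1.995 1.624
6 2 1.181 2.645
7 2 1.358 2.239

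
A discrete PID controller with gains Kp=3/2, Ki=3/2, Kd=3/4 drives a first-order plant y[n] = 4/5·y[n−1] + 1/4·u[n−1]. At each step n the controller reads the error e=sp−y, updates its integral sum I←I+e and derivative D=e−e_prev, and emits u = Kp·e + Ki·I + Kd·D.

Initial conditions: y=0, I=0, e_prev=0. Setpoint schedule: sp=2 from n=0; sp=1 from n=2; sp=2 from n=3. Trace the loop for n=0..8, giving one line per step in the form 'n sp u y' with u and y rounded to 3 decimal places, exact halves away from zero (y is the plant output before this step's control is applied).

0 2 7.500 0.000
1 2 1.969 1.875
2 1 -0.627 1.992
3 2 4.555 1.437
4 2 1.041 2.288
5 2 1.987 2.091
6 2 1.408 2.169
7 2 1.520 2.088
8 2 1.468 2.050

(exact arithmetic carried between steps; '≈' marks a value shown rounded to 6 d.p. or computed from one; I and e_prev carry over from the previous line; the table rounds u and y to 3 d.p., halves away from zero)
n=0: y=0, sp=2, e=sp−y=2; I=2, D=e−e_prev=2; u=3/2·2+3/2·2+3/4·2=7.5; next y=4/5·0+1/4·7.5=1.875
n=1: y=1.875, sp=2, e=sp−y=0.125; I=2.125, D=e−e_prev=-1.875; u=3/2·0.125+3/2·2.125+3/4·(-1.875)=1.96875; next y=4/5·1.875+1/4·1.96875≈1.992188
n=2: y≈1.992188, sp=1, e=sp−y≈-0.992188; I≈1.132813, D=e−e_prev≈-1.117188; u=3/2·(-0.992188)+3/2·1.132813+3/4·(-1.117188)≈-0.626953; next y=4/5·1.992188+1/4·(-0.626953)≈1.437012
n=3: y≈1.437012, sp=2, e=sp−y≈0.562988; I≈1.695801, D=e−e_prev≈1.555176; u=3/2·0.562988+3/2·1.695801+3/4·1.555176≈4.554565; next y=4/5·1.437012+1/4·4.554565≈2.288251
n=4: y≈2.288251, sp=2, e=sp−y≈-0.288251; I≈1.407550, D=e−e_prev≈-0.851239; u=3/2·(-0.288251)+3/2·1.407550+3/4·(-0.851239)≈1.040520; next y=4/5·2.288251+1/4·1.040520≈2.090731
n=5: y≈2.090731, sp=2, e=sp−y≈-0.090731; I≈1.316820, D=e−e_prev≈0.197520; u=3/2·(-0.090731)+3/2·1.316820+3/4·0.197520≈1.987274; next y=4/5·2.090731+1/4·1.987274≈2.169403
n=6: y≈2.169403, sp=2, e=sp−y≈-0.169403; I≈1.147417, D=e−e_prev≈-0.078672; u=3/2·(-0.169403)+3/2·1.147417+3/4·(-0.078672)≈1.408017; next y=4/5·2.169403+1/4·1.408017≈2.087526
n=7: y≈2.087526, sp=2, e=sp−y≈-0.087526; I≈1.059890, D=e−e_prev≈0.081876; u=3/2·(-0.087526)+3/2·1.059890+3/4·0.081876≈1.519953; next y=4/5·2.087526+1/4·1.519953≈2.050009
n=8: y≈2.050009, sp=2, e=sp−y≈-0.050009; I≈1.009881, D=e−e_prev≈0.037517; u=3/2·(-0.050009)+3/2·1.009881+3/4·0.037517≈1.467945; next y=4/5·2.050009+1/4·1.467945≈2.006994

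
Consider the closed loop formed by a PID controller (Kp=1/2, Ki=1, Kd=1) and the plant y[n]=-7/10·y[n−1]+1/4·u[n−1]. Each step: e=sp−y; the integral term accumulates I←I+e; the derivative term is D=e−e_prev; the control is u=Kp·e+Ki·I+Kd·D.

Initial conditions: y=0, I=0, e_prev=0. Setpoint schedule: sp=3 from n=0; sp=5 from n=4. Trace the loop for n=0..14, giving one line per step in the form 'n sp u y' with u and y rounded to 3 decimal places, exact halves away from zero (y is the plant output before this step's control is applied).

0 3 7.500 0.000
1 3 2.813 1.875
2 3 12.023 -0.609
3 3 3.044 3.432
4 5 24.339 -1.642
5 5 1.717 7.234
6 5 38.030 -4.634
7 5 -7.669 12.751
8 5 60.952 -10.843
9 5 -30.978 22.828
10 5 101.247 -23.724
11 5 -80.689 41.919
12 5 176.621 -49.515
13 5 -181.127 78.816
14 5 321.561 -100.453

(exact arithmetic carried between steps; '≈' marks a value shown rounded to 6 d.p. or computed from one; I and e_prev carry over from the previous line; the table rounds u and y to 3 d.p., halves away from zero)
n=0: y=0, sp=3, e=sp−y=3; I=3, D=e−e_prev=3; u=1/2·3+1·3+1·3=7.5; next y=-7/10·0+1/4·7.5=1.875
n=1: y=1.875, sp=3, e=sp−y=1.125; I=4.125, D=e−e_prev=-1.875; u=1/2·1.125+1·4.125+1·(-1.875)=2.8125; next y=-7/10·1.875+1/4·2.8125=-0.609375
n=2: y=-0.609375, sp=3, e=sp−y=3.609375; I=7.734375, D=e−e_prev=2.484375; u=1/2·3.609375+1·7.734375+1·2.484375≈12.023438; next y=-7/10·(-0.609375)+1/4·12.023438≈3.432422
n=3: y≈3.432422, sp=3, e=sp−y≈-0.432422; I≈7.301953, D=e−e_prev≈-4.041797; u=1/2·(-0.432422)+1·7.301953+1·(-4.041797)≈3.043945; next y=-7/10·3.432422+1/4·3.043945≈-1.641709
n=4: y≈-1.641709, sp=5, e=sp−y≈6.641709; I≈13.943662, D=e−e_prev≈7.074131; u=1/2·6.641709+1·13.943662+1·7.074131≈24.338647; next y=-7/10·(-1.641709)+1/4·24.338647≈7.233858
n=5: y≈7.233858, sp=5, e=sp−y≈-2.233858; I≈11.709804, D=e−e_prev≈-8.875567; u=1/2·(-2.233858)+1·11.709804+1·(-8.875567)≈1.717308; next y=-7/10·7.233858+1/4·1.717308≈-4.634374
n=6: y≈-4.634374, sp=5, e=sp−y≈9.634374; I≈21.344178, D=e−e_prev≈11.868232; u=1/2·9.634374+1·21.344178+1·11.868232≈38.029597; next y=-7/10·(-4.634374)+1/4·38.029597≈12.751461
n=7: y≈12.751461, sp=5, e=sp−y≈-7.751461; I≈13.592717, D=e−e_prev≈-17.385835; u=1/2·(-7.751461)+1·13.592717+1·(-17.385835)≈-7.668848; next y=-7/10·12.751461+1/4·(-7.668848)≈-10.843235
n=8: y≈-10.843235, sp=5, e=sp−y≈15.843235; I≈29.435951, D=e−e_prev≈23.594695; u=1/2·15.843235+1·29.435951+1·23.594695≈60.952264; next y=-7/10·(-10.843235)+1/4·60.952264≈22.828330
n=9: y≈22.828330, sp=5, e=sp−y≈-17.828330; I≈11.607621, D=e−e_prev≈-33.671565; u=1/2·(-17.828330)+1·11.607621+1·(-33.671565)≈-30.978109; next y=-7/10·22.828330+1/4·(-30.978109)≈-23.724358
n=10: y≈-23.724358, sp=5, e=sp−y≈28.724358; I≈40.331980, D=e−e_prev≈46.552688; u=1/2·28.724358+1·40.331980+1·46.552688≈101.246847; next y=-7/10·(-23.724358)+1/4·101.246847≈41.918763
n=11: y≈41.918763, sp=5, e=sp−y≈-36.918763; I≈3.413217, D=e−e_prev≈-65.643121; u=1/2·(-36.918763)+1·3.413217+1·(-65.643121)≈-80.689285; next y=-7/10·41.918763+1/4·(-80.689285)≈-49.515455
n=12: y≈-49.515455, sp=5, e=sp−y≈54.515455; I≈57.928672, D=e−e_prev≈91.434218; u=1/2·54.515455+1·57.928672+1·91.434218≈176.620617; next y=-7/10·(-49.515455)+1/4·176.620617≈78.815973
n=13: y≈78.815973, sp=5, e=sp−y≈-73.815973; I≈-15.887301, D=e−e_prev≈-128.331428; u=1/2·(-73.815973)+1·(-15.887301)+1·(-128.331428)≈-181.126715; next y=-7/10·78.815973+1/4·(-181.126715)≈-100.452860
n=14: y≈-100.452860, sp=5, e=sp−y≈105.452860; I≈89.565559, D=e−e_prev≈179.268833; u=1/2·105.452860+1·89.565559+1·179.268833≈321.560822; next y=-7/10·(-100.452860)+1/4·321.560822≈150.707207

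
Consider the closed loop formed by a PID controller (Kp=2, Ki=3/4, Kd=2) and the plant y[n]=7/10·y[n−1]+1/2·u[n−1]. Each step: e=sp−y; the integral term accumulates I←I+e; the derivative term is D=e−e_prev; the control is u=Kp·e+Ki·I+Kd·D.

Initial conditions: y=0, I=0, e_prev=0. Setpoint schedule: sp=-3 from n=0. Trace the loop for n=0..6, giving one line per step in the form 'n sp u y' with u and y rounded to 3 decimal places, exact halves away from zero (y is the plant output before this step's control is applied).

(exact arithmetic carried between steps; '≈' marks a value shown rounded to 6 d.p. or computed from one; I and e_prev carry over from the previous line; the table rounds u and y to 3 d.p., halves away from zero)
n=0: y=0, sp=-3, e=sp−y=-3; I=-3, D=e−e_prev=-3; u=2·(-3)+3/4·(-3)+2·(-3)=-14.25; next y=7/10·0+1/2·(-14.25)=-7.125
n=1: y=-7.125, sp=-3, e=sp−y=4.125; I=1.125, D=e−e_prev=7.125; u=2·4.125+3/4·1.125+2·7.125=23.34375; next y=7/10·(-7.125)+1/2·23.34375=6.684375
n=2: y=6.684375, sp=-3, e=sp−y=-9.684375; I=-8.559375, D=e−e_prev=-13.809375; u=2·(-9.684375)+3/4·(-8.559375)+2·(-13.809375)≈-53.407031; next y=7/10·6.684375+1/2·(-53.407031)≈-22.024453
n=3: y≈-22.024453, sp=-3, e=sp−y≈19.024453; I≈10.465078, D=e−e_prev≈28.708828; u=2·19.024453+3/4·10.465078+2·28.708828≈103.315371; next y=7/10·(-22.024453)+1/2·103.315371≈36.240568
n=4: y≈36.240568, sp=-3, e=sp−y≈-39.240568; I≈-28.775490, D=e−e_prev≈-58.265021; u=2·(-39.240568)+3/4·(-28.775490)+2·(-58.265021)≈-216.592797; next y=7/10·36.240568+1/2·(-216.592797)≈-82.928001
n=5: y≈-82.928001, sp=-3, e=sp−y≈79.928001; I≈51.152511, D=e−e_prev≈119.168569; u=2·79.928001+3/4·51.152511+2·119.168569≈436.557523; next y=7/10·(-82.928001)+1/2·436.557523≈160.229161
n=6: y≈160.229161, sp=-3, e=sp−y≈-163.229161; I≈-112.076650, D=e−e_prev≈-243.157162; u=2·(-163.229161)+3/4·(-112.076650)+2·(-243.157162)≈-896.830133; next y=7/10·160.229161+1/2·(-896.830133)≈-336.254654

0 -3 -14.250 0.000
1 -3 23.344 -7.125
2 -3 -53.407 6.684
3 -3 103.315 -22.024
4 -3 -216.593 36.241
5 -3 436.558 -82.928
6 -3 -896.830 160.229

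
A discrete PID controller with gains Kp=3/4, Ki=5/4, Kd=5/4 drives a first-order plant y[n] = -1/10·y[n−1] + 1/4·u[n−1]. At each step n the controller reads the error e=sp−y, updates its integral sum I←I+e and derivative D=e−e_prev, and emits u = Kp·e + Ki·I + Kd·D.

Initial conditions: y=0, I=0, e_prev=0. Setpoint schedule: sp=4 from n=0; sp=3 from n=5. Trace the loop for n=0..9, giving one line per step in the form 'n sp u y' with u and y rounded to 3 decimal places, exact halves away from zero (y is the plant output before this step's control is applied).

0 4 13.000 0.000
1 4 2.438 3.250
2 4 17.076 0.284
3 4 5.156 4.241
4 4 20.771 0.865
5 3 3.436 5.106
6 3 22.818 0.348
7 3 2.891 5.670
8 3 24.126 0.156
9 3 1.743 6.016

(exact arithmetic carried between steps; '≈' marks a value shown rounded to 6 d.p. or computed from one; I and e_prev carry over from the previous line; the table rounds u and y to 3 d.p., halves away from zero)
n=0: y=0, sp=4, e=sp−y=4; I=4, D=e−e_prev=4; u=3/4·4+5/4·4+5/4·4=13; next y=-1/10·0+1/4·13=3.25
n=1: y=3.25, sp=4, e=sp−y=0.75; I=4.75, D=e−e_prev=-3.25; u=3/4·0.75+5/4·4.75+5/4·(-3.25)=2.4375; next y=-1/10·3.25+1/4·2.4375=0.284375
n=2: y=0.284375, sp=4, e=sp−y=3.715625; I=8.465625, D=e−e_prev=2.965625; u=3/4·3.715625+5/4·8.465625+5/4·2.965625≈17.075781; next y=-1/10·0.284375+1/4·17.075781≈4.240508
n=3: y≈4.240508, sp=4, e=sp−y≈-0.240508; I≈8.225117, D=e−e_prev≈-3.956133; u=3/4·(-0.240508)+5/4·8.225117+5/4·(-3.956133)≈5.155850; next y=-1/10·4.240508+1/4·5.155850≈0.864912
n=4: y≈0.864912, sp=4, e=sp−y≈3.135088; I≈11.360206, D=e−e_prev≈3.375596; u=3/4·3.135088+5/4·11.360206+5/4·3.375596≈20.771068; next y=-1/10·0.864912+1/4·20.771068≈5.106276
n=5: y≈5.106276, sp=3, e=sp−y≈-2.106276; I≈9.253930, D=e−e_prev≈-5.241364; u=3/4·(-2.106276)+5/4·9.253930+5/4·(-5.241364)≈3.436000; next y=-1/10·5.106276+1/4·3.436000≈0.348372
n=6: y≈0.348372, sp=3, e=sp−y≈2.651628; I≈11.905557, D=e−e_prev≈4.757904; u=3/4·2.651628+5/4·11.905557+5/4·4.757904≈22.818047; next y=-1/10·0.348372+1/4·22.818047≈5.669675
n=7: y≈5.669675, sp=3, e=sp−y≈-2.669675; I≈9.235883, D=e−e_prev≈-5.321302; u=3/4·(-2.669675)+5/4·9.235883+5/4·(-5.321302)≈2.890970; next y=-1/10·5.669675+1/4·2.890970≈0.155775
n=8: y≈0.155775, sp=3, e=sp−y≈2.844225; I≈12.080108, D=e−e_prev≈5.513899; u=3/4·2.844225+5/4·12.080108+5/4·5.513899≈24.125678; next y=-1/10·0.155775+1/4·24.125678≈6.015842
n=9: y≈6.015842, sp=3, e=sp−y≈-3.015842; I≈9.064266, D=e−e_prev≈-5.860067; u=3/4·(-3.015842)+5/4·9.064266+5/4·(-5.860067)≈1.743367; next y=-1/10·6.015842+1/4·1.743367≈-0.165742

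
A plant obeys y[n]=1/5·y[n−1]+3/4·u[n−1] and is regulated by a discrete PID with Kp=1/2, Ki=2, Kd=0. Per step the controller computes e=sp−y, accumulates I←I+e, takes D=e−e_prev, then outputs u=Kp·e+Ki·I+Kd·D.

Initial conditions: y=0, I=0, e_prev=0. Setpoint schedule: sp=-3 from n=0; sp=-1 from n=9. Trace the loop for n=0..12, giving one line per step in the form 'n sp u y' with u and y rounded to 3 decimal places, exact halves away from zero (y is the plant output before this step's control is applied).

0 -3 -7.500 0.000
1 -3 0.563 -5.625
2 -3 -6.492 -0.703
3 -3 -0.319 -5.010
4 -3 -5.721 -1.241
5 -3 -0.994 -4.539
6 -3 -5.130 -1.654
7 -3 -1.511 -4.178
8 -3 -4.678 -1.969
9 -1 3.093 -3.902
10 -1 -4.706 1.539
11 -1 2.118 -3.222
12 -1 -3.853 0.944

(exact arithmetic carried between steps; '≈' marks a value shown rounded to 6 d.p. or computed from one; I and e_prev carry over from the previous line; the table rounds u and y to 3 d.p., halves away from zero)
n=0: y=0, sp=-3, e=sp−y=-3; I=-3, D=e−e_prev=-3; u=1/2·(-3)+2·(-3)+0·(-3)=-7.5; next y=1/5·0+3/4·(-7.5)=-5.625
n=1: y=-5.625, sp=-3, e=sp−y=2.625; I=-0.375, D=e−e_prev=5.625; u=1/2·2.625+2·(-0.375)+0·5.625=0.5625; next y=1/5·(-5.625)+3/4·0.5625=-0.703125
n=2: y=-0.703125, sp=-3, e=sp−y=-2.296875; I=-2.671875, D=e−e_prev=-4.921875; u=1/2·(-2.296875)+2·(-2.671875)+0·(-4.921875)≈-6.492188; next y=1/5·(-0.703125)+3/4·(-6.492188)≈-5.009766
n=3: y≈-5.009766, sp=-3, e=sp−y≈2.009766; I≈-0.662109, D=e−e_prev≈4.306641; u=1/2·2.009766+2·(-0.662109)+0·4.306641≈-0.319336; next y=1/5·(-5.009766)+3/4·(-0.319336)≈-1.241455
n=4: y≈-1.241455, sp=-3, e=sp−y≈-1.758545; I≈-2.420654, D=e−e_prev≈-3.768311; u=1/2·(-1.758545)+2·(-2.420654)+0·(-3.768311)≈-5.720581; next y=1/5·(-1.241455)+3/4·(-5.720581)≈-4.538727
n=5: y≈-4.538727, sp=-3, e=sp−y≈1.538727; I≈-0.881927, D=e−e_prev≈3.297272; u=1/2·1.538727+2·(-0.881927)+0·3.297272≈-0.994492; next y=1/5·(-4.538727)+3/4·(-0.994492)≈-1.653614
n=6: y≈-1.653614, sp=-3, e=sp−y≈-1.346386; I≈-2.228313, D=e−e_prev≈-2.885113; u=1/2·(-1.346386)+2·(-2.228313)+0·(-2.885113)≈-5.129820; next y=1/5·(-1.653614)+3/4·(-5.129820)≈-4.178088
n=7: y≈-4.178088, sp=-3, e=sp−y≈1.178088; I≈-1.050226, D=e−e_prev≈2.524474; u=1/2·1.178088+2·(-1.050226)+0·2.524474≈-1.511408; next y=1/5·(-4.178088)+3/4·(-1.511408)≈-1.969173
n=8: y≈-1.969173, sp=-3, e=sp−y≈-1.030827; I≈-2.081052, D=e−e_prev≈-2.208914; u=1/2·(-1.030827)+2·(-2.081052)+0·(-2.208914)≈-4.677518; next y=1/5·(-1.969173)+3/4·(-4.677518)≈-3.901973
n=9: y≈-3.901973, sp=-1, e=sp−y≈2.901973; I≈0.820921, D=e−e_prev≈3.932800; u=1/2·2.901973+2·0.820921+0·3.932800≈3.092829; next y=1/5·(-3.901973)+3/4·3.092829≈1.539227
n=10: y≈1.539227, sp=-1, e=sp−y≈-2.539227; I≈-1.718306, D=e−e_prev≈-5.441200; u=1/2·(-2.539227)+2·(-1.718306)+0·(-5.441200)≈-4.706225; next y=1/5·1.539227+3/4·(-4.706225)≈-3.221823
n=11: y≈-3.221823, sp=-1, e=sp−y≈2.221823; I≈0.503518, D=e−e_prev≈4.761050; u=1/2·2.221823+2·0.503518+0·4.761050≈2.117947; next y=1/5·(-3.221823)+3/4·2.117947≈0.944095
n=12: y≈0.944095, sp=-1, e=sp−y≈-1.944095; I≈-1.440578, D=e−e_prev≈-4.165919; u=1/2·(-1.944095)+2·(-1.440578)+0·(-4.165919)≈-3.853203; next y=1/5·0.944095+3/4·(-3.853203)≈-2.701084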